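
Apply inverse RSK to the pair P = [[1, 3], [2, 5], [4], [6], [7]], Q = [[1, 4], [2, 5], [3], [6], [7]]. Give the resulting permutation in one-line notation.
7 4 2 6 5 3 1

Reverse the RSK construction: for i from n down to 1, find the cell of Q containing i, remove the entry at that cell from P, and reverse-bump it up through P; the value ejected from row 1 is w(i).

Step i=7: Q has 7 at row 5, column 1; remove 7 from row 5 of P and reverse-bump: 7 enters row 4 and ejects 6; 6 enters row 3 and ejects 4; 4 enters row 2 and ejects 2; 2 enters row 1 and ejects 1. So w(7) = 1. P is now [[2, 3], [4, 5], [6], [7]].
Step i=6: Q has 6 at row 4, column 1; remove 7 from row 4 of P and reverse-bump: 7 enters row 3 and ejects 6; 6 enters row 2 and ejects 5; 5 enters row 1 and ejects 3. So w(6) = 3. P is now [[2, 5], [4, 6], [7]].
Step i=5: Q has 5 at row 2, column 2; remove 6 from row 2 of P and reverse-bump: 6 enters row 1 and ejects 5. So w(5) = 5. P is now [[2, 6], [4], [7]].
Step i=4: Q has 4 at row 1, column 2; remove that cell from P, ejecting 6. So w(4) = 6. P is now [[2], [4], [7]].
Step i=3: Q has 3 at row 3, column 1; remove 7 from row 3 of P and reverse-bump: 7 enters row 2 and ejects 4; 4 enters row 1 and ejects 2. So w(3) = 2. P is now [[4], [7]].
Step i=2: Q has 2 at row 2, column 1; remove 7 from row 2 of P and reverse-bump: 7 enters row 1 and ejects 4. So w(2) = 4. P is now [[7]].
Step i=1: Q has 1 at row 1, column 1; remove that cell from P, ejecting 7. So w(1) = 7. P is now [].

So w = 7 4 2 6 5 3 1.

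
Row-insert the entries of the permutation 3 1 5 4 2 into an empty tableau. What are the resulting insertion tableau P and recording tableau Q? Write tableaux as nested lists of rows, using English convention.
Insert each entry of the permutation into P by Schensted row insertion, recording in Q the position of each new cell.

Insert 3: appended to row 1. P = [[3]].
Insert 1: 1 bumps 3 from row 1; 3 starts row 2. P = [[1], [3]].
Insert 5: appended to row 1. P = [[1, 5], [3]].
Insert 4: 4 bumps 5 from row 1; 5 appends to row 2. P = [[1, 4], [3, 5]].
Insert 2: 2 bumps 4 from row 1; 4 bumps 5 from row 2; 5 starts row 3. P = [[1, 2], [3, 4], [5]].

So P = [[1, 2], [3, 4], [5]], Q = [[1, 3], [2, 4], [5]].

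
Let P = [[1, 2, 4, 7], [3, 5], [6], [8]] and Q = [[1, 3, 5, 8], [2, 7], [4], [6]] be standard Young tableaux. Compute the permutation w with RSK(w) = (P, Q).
Reverse the RSK construction: for i from n down to 1, find the cell of Q containing i, remove the entry at that cell from P, and reverse-bump it up through P; the value ejected from row 1 is w(i).

Step i=8: Q has 8 at row 1, column 4; remove that cell from P, ejecting 7. So w(8) = 7. P is now [[1, 2, 4], [3, 5], [6], [8]].
Step i=7: Q has 7 at row 2, column 2; remove 5 from row 2 of P and reverse-bump: 5 enters row 1 and ejects 4. So w(7) = 4. P is now [[1, 2, 5], [3], [6], [8]].
Step i=6: Q has 6 at row 4, column 1; remove 8 from row 4 of P and reverse-bump: 8 enters row 3 and ejects 6; 6 enters row 2 and ejects 3; 3 enters row 1 and ejects 2. So w(6) = 2. P is now [[1, 3, 5], [6], [8]].
Step i=5: Q has 5 at row 1, column 3; remove that cell from P, ejecting 5. So w(5) = 5. P is now [[1, 3], [6], [8]].
Step i=4: Q has 4 at row 3, column 1; remove 8 from row 3 of P and reverse-bump: 8 enters row 2 and ejects 6; 6 enters row 1 and ejects 3. So w(4) = 3. P is now [[1, 6], [8]].
Step i=3: Q has 3 at row 1, column 2; remove that cell from P, ejecting 6. So w(3) = 6. P is now [[1], [8]].
Step i=2: Q has 2 at row 2, column 1; remove 8 from row 2 of P and reverse-bump: 8 enters row 1 and ejects 1. So w(2) = 1. P is now [[8]].
Step i=1: Q has 1 at row 1, column 1; remove that cell from P, ejecting 8. So w(1) = 8. P is now [].

So w = 8 1 6 3 5 2 4 7.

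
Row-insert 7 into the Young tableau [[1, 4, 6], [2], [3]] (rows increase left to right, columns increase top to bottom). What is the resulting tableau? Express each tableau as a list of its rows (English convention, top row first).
[[1, 4, 6, 7], [2], [3]]

7 is larger than every entry of row 1, so it is appended to row 1. The new tableau is [[1, 4, 6, 7], [2], [3]].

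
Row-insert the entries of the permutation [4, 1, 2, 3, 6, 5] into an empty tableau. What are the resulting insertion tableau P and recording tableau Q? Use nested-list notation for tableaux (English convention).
Insert each entry of the permutation into P by Schensted row insertion, recording in Q the position of each new cell.

Insert 4: appended to row 1. P = [[4]].
Insert 1: 1 bumps 4 from row 1; 4 starts row 2. P = [[1], [4]].
Insert 2: appended to row 1. P = [[1, 2], [4]].
Insert 3: appended to row 1. P = [[1, 2, 3], [4]].
Insert 6: appended to row 1. P = [[1, 2, 3, 6], [4]].
Insert 5: 5 bumps 6 from row 1; 6 appends to row 2. P = [[1, 2, 3, 5], [4, 6]].

So P = [[1, 2, 3, 5], [4, 6]], Q = [[1, 3, 4, 5], [2, 6]].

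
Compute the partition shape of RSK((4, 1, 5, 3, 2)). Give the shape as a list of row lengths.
RSK row insertion gives P = [[1, 2], [3, 5], [4]], which has shape [2, 2, 1].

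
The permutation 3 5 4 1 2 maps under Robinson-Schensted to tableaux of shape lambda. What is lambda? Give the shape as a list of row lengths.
[2, 2, 1]

Row-insert each entry into an empty tableau.

After inserting 3: P = [[3]].
After inserting 5: P = [[3, 5]].
After inserting 4: P = [[3, 4], [5]].
After inserting 1: P = [[1, 4], [3], [5]].
After inserting 2: P = [[1, 2], [3, 4], [5]].

The final insertion tableau P = [[1, 2], [3, 4], [5]] has shape [2, 2, 1].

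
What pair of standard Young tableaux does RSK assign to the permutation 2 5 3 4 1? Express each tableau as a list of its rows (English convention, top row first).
Insert each entry of the permutation into P by Schensted row insertion, recording in Q the position of each new cell.

After inserting 2: P = [[2]].
After inserting 5: P = [[2, 5]].
After inserting 3: P = [[2, 3], [5]].
After inserting 4: P = [[2, 3, 4], [5]].
After inserting 1: P = [[1, 3, 4], [2], [5]].

So P = [[1, 3, 4], [2], [5]], Q = [[1, 2, 4], [3], [5]].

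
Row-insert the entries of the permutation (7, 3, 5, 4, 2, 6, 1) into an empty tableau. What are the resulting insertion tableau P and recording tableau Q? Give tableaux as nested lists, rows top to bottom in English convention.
Insert each entry of the permutation into P by Schensted row insertion, recording in Q the position of each new cell.

Insert 7: appended to row 1. P = [[7]], Q = [[1]].
Insert 3: 3 bumps 7 from row 1; 7 starts row 2. P = [[3], [7]], Q = [[1], [2]].
Insert 5: appended to row 1. P = [[3, 5], [7]], Q = [[1, 3], [2]].
Insert 4: 4 bumps 5 from row 1; 5 bumps 7 from row 2; 7 starts row 3. P = [[3, 4], [5], [7]], Q = [[1, 3], [2], [4]].
Insert 2: 2 bumps 3 from row 1; 3 bumps 5 from row 2; 5 bumps 7 from row 3; 7 starts row 4. P = [[2, 4], [3], [5], [7]], Q = [[1, 3], [2], [4], [5]].
Insert 6: appended to row 1. P = [[2, 4, 6], [3], [5], [7]], Q = [[1, 3, 6], [2], [4], [5]].
Insert 1: 1 bumps 2 from row 1; 2 bumps 3 from row 2; 3 bumps 5 from row 3; 5 bumps 7 from row 4; 7 starts row 5. P = [[1, 4, 6], [2], [3], [5], [7]], Q = [[1, 3, 6], [2], [4], [5], [7]].

So P = [[1, 4, 6], [2], [3], [5], [7]], Q = [[1, 3, 6], [2], [4], [5], [7]].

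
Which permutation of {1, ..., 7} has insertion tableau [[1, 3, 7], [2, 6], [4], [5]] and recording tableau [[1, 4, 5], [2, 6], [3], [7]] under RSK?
Reverse the RSK construction: for i from n down to 1, find the cell of Q containing i, remove the entry at that cell from P, and reverse-bump it up through P; the value ejected from row 1 is w(i).

Step i=7: Q has 7 at row 4, column 1; remove 5 from row 4 of P and reverse-bump: 5 enters row 3 and ejects 4; 4 enters row 2 and ejects 2; 2 enters row 1 and ejects 1. So w(7) = 1. P is now [[2, 3, 7], [4, 6], [5]].
Step i=6: Q has 6 at row 2, column 2; remove 6 from row 2 of P and reverse-bump: 6 enters row 1 and ejects 3. So w(6) = 3. P is now [[2, 6, 7], [4], [5]].
Step i=5: Q has 5 at row 1, column 3; remove that cell from P, ejecting 7. So w(5) = 7. P is now [[2, 6], [4], [5]].
Step i=4: Q has 4 at row 1, column 2; remove that cell from P, ejecting 6. So w(4) = 6. P is now [[2], [4], [5]].
Step i=3: Q has 3 at row 3, column 1; remove 5 from row 3 of P and reverse-bump: 5 enters row 2 and ejects 4; 4 enters row 1 and ejects 2. So w(3) = 2. P is now [[4], [5]].
Step i=2: Q has 2 at row 2, column 1; remove 5 from row 2 of P and reverse-bump: 5 enters row 1 and ejects 4. So w(2) = 4. P is now [[5]].
Step i=1: Q has 1 at row 1, column 1; remove that cell from P, ejecting 5. So w(1) = 5. P is now [].

So w = 5 4 2 6 7 3 1.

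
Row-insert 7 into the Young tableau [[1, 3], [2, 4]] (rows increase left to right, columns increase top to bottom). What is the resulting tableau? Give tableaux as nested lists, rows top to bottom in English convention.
[[1, 3, 7], [2, 4]]

7 is larger than every entry of row 1, so it is appended to row 1. The new tableau is [[1, 3, 7], [2, 4]].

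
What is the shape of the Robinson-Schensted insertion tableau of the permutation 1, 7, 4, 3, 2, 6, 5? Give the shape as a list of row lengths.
[3, 2, 1, 1]

Row-insert each entry into an empty tableau.

After inserting 1: P = [[1]].
After inserting 7: P = [[1, 7]].
After inserting 4: P = [[1, 4], [7]].
After inserting 3: P = [[1, 3], [4], [7]].
After inserting 2: P = [[1, 2], [3], [4], [7]].
After inserting 6: P = [[1, 2, 6], [3], [4], [7]].
After inserting 5: P = [[1, 2, 5], [3, 6], [4], [7]].

The final insertion tableau P = [[1, 2, 5], [3, 6], [4], [7]] has shape [3, 2, 1, 1].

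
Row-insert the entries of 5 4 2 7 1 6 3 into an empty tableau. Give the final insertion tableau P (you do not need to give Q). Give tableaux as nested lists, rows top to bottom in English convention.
P = [[1, 3], [2, 6], [4, 7], [5]]

Insert 5: appended to row 1. P = [[5]].
Insert 4: 4 bumps 5 from row 1; 5 starts row 2. P = [[4], [5]].
Insert 2: 2 bumps 4 from row 1; 4 bumps 5 from row 2; 5 starts row 3. P = [[2], [4], [5]].
Insert 7: appended to row 1. P = [[2, 7], [4], [5]].
Insert 1: 1 bumps 2 from row 1; 2 bumps 4 from row 2; 4 bumps 5 from row 3; 5 starts row 4. P = [[1, 7], [2], [4], [5]].
Insert 6: 6 bumps 7 from row 1; 7 appends to row 2. P = [[1, 6], [2, 7], [4], [5]].
Insert 3: 3 bumps 6 from row 1; 6 bumps 7 from row 2; 7 appends to row 3. P = [[1, 3], [2, 6], [4, 7], [5]].

So P = [[1, 3], [2, 6], [4, 7], [5]].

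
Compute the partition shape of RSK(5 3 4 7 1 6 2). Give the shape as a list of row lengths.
[3, 2, 2]

Row-insert each entry into an empty tableau.

After inserting 5: P = [[5]].
After inserting 3: P = [[3], [5]].
After inserting 4: P = [[3, 4], [5]].
After inserting 7: P = [[3, 4, 7], [5]].
After inserting 1: P = [[1, 4, 7], [3], [5]].
After inserting 6: P = [[1, 4, 6], [3, 7], [5]].
After inserting 2: P = [[1, 2, 6], [3, 4], [5, 7]].

The final insertion tableau P = [[1, 2, 6], [3, 4], [5, 7]] has shape [3, 2, 2].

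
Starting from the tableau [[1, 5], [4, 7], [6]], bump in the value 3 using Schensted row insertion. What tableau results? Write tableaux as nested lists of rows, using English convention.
In row 1, 3 replaces 5 (the leftmost entry greater than 3); 5 is bumped to row 2. In row 2, 5 replaces 7 (the leftmost entry greater than 5); 7 is bumped to row 3. 7 is appended to row 3. The new tableau is [[1, 3], [4, 5], [6, 7]].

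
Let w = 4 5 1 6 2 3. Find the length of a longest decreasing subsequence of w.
2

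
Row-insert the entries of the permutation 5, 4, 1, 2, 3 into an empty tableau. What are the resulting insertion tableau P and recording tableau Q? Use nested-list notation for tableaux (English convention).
Insert each entry of the permutation into P by Schensted row insertion, recording in Q the position of each new cell.

Insert 5: appended to row 1. P = [[5]].
Insert 4: 4 bumps 5 from row 1; 5 starts row 2. P = [[4], [5]].
Insert 1: 1 bumps 4 from row 1; 4 bumps 5 from row 2; 5 starts row 3. P = [[1], [4], [5]].
Insert 2: appended to row 1. P = [[1, 2], [4], [5]].
Insert 3: appended to row 1. P = [[1, 2, 3], [4], [5]].

So P = [[1, 2, 3], [4], [5]], Q = [[1, 4, 5], [2], [3]].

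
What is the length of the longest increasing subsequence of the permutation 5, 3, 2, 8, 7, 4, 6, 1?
3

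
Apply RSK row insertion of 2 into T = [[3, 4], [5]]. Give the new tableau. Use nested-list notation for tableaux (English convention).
[[2, 4], [3], [5]]

In row 1, 2 replaces 3 (the leftmost entry greater than 2); 3 is bumped to row 2. In row 2, 3 replaces 5 (the leftmost entry greater than 3); 5 is bumped to row 3. 5 starts a new row 3. The new tableau is [[2, 4], [3], [5]].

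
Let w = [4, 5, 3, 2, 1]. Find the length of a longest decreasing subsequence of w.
4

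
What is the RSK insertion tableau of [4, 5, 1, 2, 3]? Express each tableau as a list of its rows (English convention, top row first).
P = [[1, 2, 3], [4, 5]]

Insert 4: appended to row 1. P = [[4]].
Insert 5: appended to row 1. P = [[4, 5]].
Insert 1: 1 bumps 4 from row 1; 4 starts row 2. P = [[1, 5], [4]].
Insert 2: 2 bumps 5 from row 1; 5 appends to row 2. P = [[1, 2], [4, 5]].
Insert 3: appended to row 1. P = [[1, 2, 3], [4, 5]].

So P = [[1, 2, 3], [4, 5]].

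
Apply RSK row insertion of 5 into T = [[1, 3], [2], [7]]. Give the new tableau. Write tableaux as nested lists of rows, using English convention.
[[1, 3, 5], [2], [7]]

5 is larger than every entry of row 1, so it is appended to row 1. The new tableau is [[1, 3, 5], [2], [7]].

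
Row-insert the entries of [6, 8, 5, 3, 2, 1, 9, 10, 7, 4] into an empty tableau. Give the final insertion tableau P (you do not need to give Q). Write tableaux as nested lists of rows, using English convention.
After inserting 6: P = [[6]].
After inserting 8: P = [[6, 8]].
After inserting 5: P = [[5, 8], [6]].
After inserting 3: P = [[3, 8], [5], [6]].
After inserting 2: P = [[2, 8], [3], [5], [6]].
After inserting 1: P = [[1, 8], [2], [3], [5], [6]].
After inserting 9: P = [[1, 8, 9], [2], [3], [5], [6]].
After inserting 10: P = [[1, 8, 9, 10], [2], [3], [5], [6]].
After inserting 7: P = [[1, 7, 9, 10], [2, 8], [3], [5], [6]].
After inserting 4: P = [[1, 4, 9, 10], [2, 7], [3, 8], [5], [6]].

So P = [[1, 4, 9, 10], [2, 7], [3, 8], [5], [6]].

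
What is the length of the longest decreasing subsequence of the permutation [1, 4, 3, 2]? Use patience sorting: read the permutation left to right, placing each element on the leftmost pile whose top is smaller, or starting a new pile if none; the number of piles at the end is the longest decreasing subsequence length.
3

1: new pile. tops = [1]
4: onto pile 1 (replacing 1). tops = [4]
3: new pile. tops = [4, 3]
2: new pile. tops = [4, 3, 2]

3 piles, so the longest decreasing subsequence has length 3.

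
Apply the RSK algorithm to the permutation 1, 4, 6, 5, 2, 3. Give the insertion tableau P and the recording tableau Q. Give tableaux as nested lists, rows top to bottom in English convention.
Insert each entry of the permutation into P by Schensted row insertion, recording in Q the position of each new cell.

After inserting 1: P = [[1]].
After inserting 4: P = [[1, 4]].
After inserting 6: P = [[1, 4, 6]].
After inserting 5: P = [[1, 4, 5], [6]].
After inserting 2: P = [[1, 2, 5], [4], [6]].
After inserting 3: P = [[1, 2, 3], [4, 5], [6]].

So P = [[1, 2, 3], [4, 5], [6]], Q = [[1, 2, 3], [4, 6], [5]].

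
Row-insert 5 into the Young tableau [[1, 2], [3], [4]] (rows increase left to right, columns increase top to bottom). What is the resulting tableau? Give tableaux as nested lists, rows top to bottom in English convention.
[[1, 2, 5], [3], [4]]

5 is larger than every entry of row 1, so it is appended to row 1. The new tableau is [[1, 2, 5], [3], [4]].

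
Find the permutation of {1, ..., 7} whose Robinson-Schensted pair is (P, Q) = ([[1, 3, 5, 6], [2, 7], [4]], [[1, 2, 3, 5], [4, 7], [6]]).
2 4 5 3 7 1 6

Reverse RSK: for i = n, n-1, ..., 1, locate i in Q, remove the corresponding corner cell from P, and reverse-bump its entry up through P; the value ejected from row 1 is w(i).

So w = 2 4 5 3 7 1 6.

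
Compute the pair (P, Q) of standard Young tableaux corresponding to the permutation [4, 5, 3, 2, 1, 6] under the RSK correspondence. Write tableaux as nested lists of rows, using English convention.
P = [[1, 5, 6], [2], [3], [4]], Q = [[1, 2, 6], [3], [4], [5]]

Insert each entry of the permutation into P by Schensted row insertion, recording in Q the position of each new cell.

After inserting 4: P = [[4]].
After inserting 5: P = [[4, 5]].
After inserting 3: P = [[3, 5], [4]].
After inserting 2: P = [[2, 5], [3], [4]].
After inserting 1: P = [[1, 5], [2], [3], [4]].
After inserting 6: P = [[1, 5, 6], [2], [3], [4]].

So P = [[1, 5, 6], [2], [3], [4]], Q = [[1, 2, 6], [3], [4], [5]].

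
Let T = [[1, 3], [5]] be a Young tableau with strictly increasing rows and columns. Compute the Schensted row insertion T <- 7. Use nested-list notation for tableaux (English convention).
7 is larger than every entry of row 1, so it is appended to row 1. The new tableau is [[1, 3, 7], [5]].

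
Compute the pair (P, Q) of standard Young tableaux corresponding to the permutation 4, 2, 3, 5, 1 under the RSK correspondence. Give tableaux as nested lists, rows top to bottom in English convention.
P = [[1, 3, 5], [2], [4]], Q = [[1, 3, 4], [2], [5]]

Insert each entry of the permutation into P by Schensted row insertion, recording in Q the position of each new cell.

After inserting 4: P = [[4]].
After inserting 2: P = [[2], [4]].
After inserting 3: P = [[2, 3], [4]].
After inserting 5: P = [[2, 3, 5], [4]].
After inserting 1: P = [[1, 3, 5], [2], [4]].

So P = [[1, 3, 5], [2], [4]], Q = [[1, 3, 4], [2], [5]].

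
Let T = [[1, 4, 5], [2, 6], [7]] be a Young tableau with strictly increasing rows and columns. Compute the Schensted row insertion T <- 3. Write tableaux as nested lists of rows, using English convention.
[[1, 3, 5], [2, 4], [6], [7]]

In row 1, 3 replaces 4 (the leftmost entry greater than 3); 4 is bumped to row 2. In row 2, 4 replaces 6 (the leftmost entry greater than 4); 6 is bumped to row 3. In row 3, 6 replaces 7 (the leftmost entry greater than 6); 7 is bumped to row 4. 7 starts a new row 4. The new tableau is [[1, 3, 5], [2, 4], [6], [7]].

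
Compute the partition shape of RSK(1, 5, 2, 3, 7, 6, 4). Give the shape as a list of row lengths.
Row-insert each entry into an empty tableau.

After inserting 1: P = [[1]].
After inserting 5: P = [[1, 5]].
After inserting 2: P = [[1, 2], [5]].
After inserting 3: P = [[1, 2, 3], [5]].
After inserting 7: P = [[1, 2, 3, 7], [5]].
After inserting 6: P = [[1, 2, 3, 6], [5, 7]].
After inserting 4: P = [[1, 2, 3, 4], [5, 6], [7]].

The final insertion tableau P = [[1, 2, 3, 4], [5, 6], [7]] has shape [4, 2, 1].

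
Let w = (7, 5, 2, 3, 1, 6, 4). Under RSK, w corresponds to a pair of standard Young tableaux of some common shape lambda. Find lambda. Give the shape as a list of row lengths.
[3, 2, 1, 1]

Row-insert each entry into an empty tableau.

After inserting 7: P = [[7]].
After inserting 5: P = [[5], [7]].
After inserting 2: P = [[2], [5], [7]].
After inserting 3: P = [[2, 3], [5], [7]].
After inserting 1: P = [[1, 3], [2], [5], [7]].
After inserting 6: P = [[1, 3, 6], [2], [5], [7]].
After inserting 4: P = [[1, 3, 4], [2, 6], [5], [7]].

The final insertion tableau P = [[1, 3, 4], [2, 6], [5], [7]] has shape [3, 2, 1, 1].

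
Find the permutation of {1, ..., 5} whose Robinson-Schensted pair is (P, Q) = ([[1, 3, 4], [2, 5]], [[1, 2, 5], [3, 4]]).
Reverse RSK: for i = n, n-1, ..., 1, locate i in Q, remove the corresponding corner cell from P, and reverse-bump its entry up through P; the value ejected from row 1 is w(i).

So w = 2 5 1 3 4.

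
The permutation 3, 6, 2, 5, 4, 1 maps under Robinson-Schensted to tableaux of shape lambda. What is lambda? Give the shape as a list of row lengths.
[2, 2, 1, 1]

Row-insert each entry into an empty tableau.

After inserting 3: P = [[3]].
After inserting 6: P = [[3, 6]].
After inserting 2: P = [[2, 6], [3]].
After inserting 5: P = [[2, 5], [3, 6]].
After inserting 4: P = [[2, 4], [3, 5], [6]].
After inserting 1: P = [[1, 4], [2, 5], [3], [6]].

The final insertion tableau P = [[1, 4], [2, 5], [3], [6]] has shape [2, 2, 1, 1].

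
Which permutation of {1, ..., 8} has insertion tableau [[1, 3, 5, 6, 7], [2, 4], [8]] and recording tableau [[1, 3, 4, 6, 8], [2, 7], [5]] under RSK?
Reverse the RSK construction: for i from n down to 1, find the cell of Q containing i, remove the entry at that cell from P, and reverse-bump it up through P; the value ejected from row 1 is w(i).

Step i=8: Q has 8 at row 1, column 5; remove that cell from P, ejecting 7. So w(8) = 7. P is now [[1, 3, 5, 6], [2, 4], [8]].
Step i=7: Q has 7 at row 2, column 2; remove 4 from row 2 of P and reverse-bump: 4 enters row 1 and ejects 3. So w(7) = 3. P is now [[1, 4, 5, 6], [2], [8]].
Step i=6: Q has 6 at row 1, column 4; remove that cell from P, ejecting 6. So w(6) = 6. P is now [[1, 4, 5], [2], [8]].
Step i=5: Q has 5 at row 3, column 1; remove 8 from row 3 of P and reverse-bump: 8 enters row 2 and ejects 2; 2 enters row 1 and ejects 1. So w(5) = 1. P is now [[2, 4, 5], [8]].
Step i=4: Q has 4 at row 1, column 3; remove that cell from P, ejecting 5. So w(4) = 5. P is now [[2, 4], [8]].
Step i=3: Q has 3 at row 1, column 2; remove that cell from P, ejecting 4. So w(3) = 4. P is now [[2], [8]].
Step i=2: Q has 2 at row 2, column 1; remove 8 from row 2 of P and reverse-bump: 8 enters row 1 and ejects 2. So w(2) = 2. P is now [[8]].
Step i=1: Q has 1 at row 1, column 1; remove that cell from P, ejecting 8. So w(1) = 8. P is now [].

So w = 8 2 4 5 1 6 3 7.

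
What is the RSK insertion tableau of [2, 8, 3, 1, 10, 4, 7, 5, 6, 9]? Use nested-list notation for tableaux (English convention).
P = [[1, 3, 4, 5, 6, 9], [2, 7], [8, 10]]

Insert 2: appended to row 1. P = [[2]].
Insert 8: appended to row 1. P = [[2, 8]].
Insert 3: 3 bumps 8 from row 1; 8 starts row 2. P = [[2, 3], [8]].
Insert 1: 1 bumps 2 from row 1; 2 bumps 8 from row 2; 8 starts row 3. P = [[1, 3], [2], [8]].
Insert 10: appended to row 1. P = [[1, 3, 10], [2], [8]].
Insert 4: 4 bumps 10 from row 1; 10 appends to row 2. P = [[1, 3, 4], [2, 10], [8]].
Insert 7: appended to row 1. P = [[1, 3, 4, 7], [2, 10], [8]].
Insert 5: 5 bumps 7 from row 1; 7 bumps 10 from row 2; 10 appends to row 3. P = [[1, 3, 4, 5], [2, 7], [8, 10]].
Insert 6: appended to row 1. P = [[1, 3, 4, 5, 6], [2, 7], [8, 10]].
Insert 9: appended to row 1. P = [[1, 3, 4, 5, 6, 9], [2, 7], [8, 10]].

So P = [[1, 3, 4, 5, 6, 9], [2, 7], [8, 10]].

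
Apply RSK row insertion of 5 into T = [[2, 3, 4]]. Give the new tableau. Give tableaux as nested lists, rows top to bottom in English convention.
[[2, 3, 4, 5]]

5 is larger than every entry of row 1, so it is appended to row 1. The new tableau is [[2, 3, 4, 5]].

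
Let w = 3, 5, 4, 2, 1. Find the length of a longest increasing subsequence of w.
2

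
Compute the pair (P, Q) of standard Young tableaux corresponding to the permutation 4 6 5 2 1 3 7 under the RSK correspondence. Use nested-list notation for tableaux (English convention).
P = [[1, 3, 7], [2, 5], [4], [6]], Q = [[1, 2, 7], [3, 6], [4], [5]]

Insert each entry of the permutation into P by Schensted row insertion, recording in Q the position of each new cell.

Insert 4: appended to row 1. P = [[4]].
Insert 6: appended to row 1. P = [[4, 6]].
Insert 5: 5 bumps 6 from row 1; 6 starts row 2. P = [[4, 5], [6]].
Insert 2: 2 bumps 4 from row 1; 4 bumps 6 from row 2; 6 starts row 3. P = [[2, 5], [4], [6]].
Insert 1: 1 bumps 2 from row 1; 2 bumps 4 from row 2; 4 bumps 6 from row 3; 6 starts row 4. P = [[1, 5], [2], [4], [6]].
Insert 3: 3 bumps 5 from row 1; 5 appends to row 2. P = [[1, 3], [2, 5], [4], [6]].
Insert 7: appended to row 1. P = [[1, 3, 7], [2, 5], [4], [6]].

So P = [[1, 3, 7], [2, 5], [4], [6]], Q = [[1, 2, 7], [3, 6], [4], [5]].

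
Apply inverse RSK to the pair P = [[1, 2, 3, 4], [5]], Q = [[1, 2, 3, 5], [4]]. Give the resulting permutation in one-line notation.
Reverse the RSK construction: for i from n down to 1, find the cell of Q containing i, remove the entry at that cell from P, and reverse-bump it up through P; the value ejected from row 1 is w(i).

Step i=5: Q has 5 at row 1, column 4; remove that cell from P, ejecting 4. So w(5) = 4. P is now [[1, 2, 3], [5]].
Step i=4: Q has 4 at row 2, column 1; remove 5 from row 2 of P and reverse-bump: 5 enters row 1 and ejects 3. So w(4) = 3. P is now [[1, 2, 5]].
Step i=3: Q has 3 at row 1, column 3; remove that cell from P, ejecting 5. So w(3) = 5. P is now [[1, 2]].
Step i=2: Q has 2 at row 1, column 2; remove that cell from P, ejecting 2. So w(2) = 2. P is now [[1]].
Step i=1: Q has 1 at row 1, column 1; remove that cell from P, ejecting 1. So w(1) = 1. P is now [].

So w = 1 2 5 3 4.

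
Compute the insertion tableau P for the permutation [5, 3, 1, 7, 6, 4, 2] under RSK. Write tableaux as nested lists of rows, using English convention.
Insert 5: appended to row 1. P = [[5]].
Insert 3: 3 bumps 5 from row 1; 5 starts row 2. P = [[3], [5]].
Insert 1: 1 bumps 3 from row 1; 3 bumps 5 from row 2; 5 starts row 3. P = [[1], [3], [5]].
Insert 7: appended to row 1. P = [[1, 7], [3], [5]].
Insert 6: 6 bumps 7 from row 1; 7 appends to row 2. P = [[1, 6], [3, 7], [5]].
Insert 4: 4 bumps 6 from row 1; 6 bumps 7 from row 2; 7 appends to row 3. P = [[1, 4], [3, 6], [5, 7]].
Insert 2: 2 bumps 4 from row 1; 4 bumps 6 from row 2; 6 bumps 7 from row 3; 7 starts row 4. P = [[1, 2], [3, 4], [5, 6], [7]].

So P = [[1, 2], [3, 4], [5, 6], [7]].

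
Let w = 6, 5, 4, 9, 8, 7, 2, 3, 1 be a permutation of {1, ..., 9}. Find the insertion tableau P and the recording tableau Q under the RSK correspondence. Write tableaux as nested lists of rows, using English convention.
P = [[1, 3], [2, 7], [4, 8], [5, 9], [6]], Q = [[1, 4], [2, 5], [3, 6], [7, 8], [9]]

Insert each entry of the permutation into P by Schensted row insertion, recording in Q the position of each new cell.

Insert 6: appended to row 1. P = [[6]], Q = [[1]].
Insert 5: 5 bumps 6 from row 1; 6 starts row 2. P = [[5], [6]], Q = [[1], [2]].
Insert 4: 4 bumps 5 from row 1; 5 bumps 6 from row 2; 6 starts row 3. P = [[4], [5], [6]], Q = [[1], [2], [3]].
Insert 9: appended to row 1. P = [[4, 9], [5], [6]], Q = [[1, 4], [2], [3]].
Insert 8: 8 bumps 9 from row 1; 9 appends to row 2. P = [[4, 8], [5, 9], [6]], Q = [[1, 4], [2, 5], [3]].
Insert 7: 7 bumps 8 from row 1; 8 bumps 9 from row 2; 9 appends to row 3. P = [[4, 7], [5, 8], [6, 9]], Q = [[1, 4], [2, 5], [3, 6]].
Insert 2: 2 bumps 4 from row 1; 4 bumps 5 from row 2; 5 bumps 6 from row 3; 6 starts row 4. P = [[2, 7], [4, 8], [5, 9], [6]], Q = [[1, 4], [2, 5], [3, 6], [7]].
Insert 3: 3 bumps 7 from row 1; 7 bumps 8 from row 2; 8 bumps 9 from row 3; 9 appends to row 4. P = [[2, 3], [4, 7], [5, 8], [6, 9]], Q = [[1, 4], [2, 5], [3, 6], [7, 8]].
Insert 1: 1 bumps 2 from row 1; 2 bumps 4 from row 2; 4 bumps 5 from row 3; 5 bumps 6 from row 4; 6 starts row 5. P = [[1, 3], [2, 7], [4, 8], [5, 9], [6]], Q = [[1, 4], [2, 5], [3, 6], [7, 8], [9]].

So P = [[1, 3], [2, 7], [4, 8], [5, 9], [6]], Q = [[1, 4], [2, 5], [3, 6], [7, 8], [9]].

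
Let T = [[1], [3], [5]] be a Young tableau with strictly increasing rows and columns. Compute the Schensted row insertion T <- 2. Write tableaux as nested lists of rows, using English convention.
[[1, 2], [3], [5]]

2 is larger than every entry of row 1, so it is appended to row 1. The new tableau is [[1, 2], [3], [5]].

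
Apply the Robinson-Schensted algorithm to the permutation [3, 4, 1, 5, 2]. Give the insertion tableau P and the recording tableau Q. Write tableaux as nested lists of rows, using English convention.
P = [[1, 2, 5], [3, 4]], Q = [[1, 2, 4], [3, 5]]

Insert each entry of the permutation into P by Schensted row insertion, recording in Q the position of each new cell.

Insert 3: appended to row 1. P = [[3]].
Insert 4: appended to row 1. P = [[3, 4]].
Insert 1: 1 bumps 3 from row 1; 3 starts row 2. P = [[1, 4], [3]].
Insert 5: appended to row 1. P = [[1, 4, 5], [3]].
Insert 2: 2 bumps 4 from row 1; 4 appends to row 2. P = [[1, 2, 5], [3, 4]].

So P = [[1, 2, 5], [3, 4]], Q = [[1, 2, 4], [3, 5]].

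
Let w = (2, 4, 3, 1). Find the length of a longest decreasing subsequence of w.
3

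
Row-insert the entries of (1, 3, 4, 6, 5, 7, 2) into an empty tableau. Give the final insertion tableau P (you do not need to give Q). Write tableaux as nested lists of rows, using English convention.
P = [[1, 2, 4, 5, 7], [3], [6]]

Insert 1: appended to row 1. P = [[1]].
Insert 3: appended to row 1. P = [[1, 3]].
Insert 4: appended to row 1. P = [[1, 3, 4]].
Insert 6: appended to row 1. P = [[1, 3, 4, 6]].
Insert 5: 5 bumps 6 from row 1; 6 starts row 2. P = [[1, 3, 4, 5], [6]].
Insert 7: appended to row 1. P = [[1, 3, 4, 5, 7], [6]].
Insert 2: 2 bumps 3 from row 1; 3 bumps 6 from row 2; 6 starts row 3. P = [[1, 2, 4, 5, 7], [3], [6]].

So P = [[1, 2, 4, 5, 7], [3], [6]].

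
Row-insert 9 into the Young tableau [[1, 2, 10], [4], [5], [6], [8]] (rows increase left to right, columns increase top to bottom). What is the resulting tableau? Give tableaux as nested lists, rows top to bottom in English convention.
[[1, 2, 9], [4, 10], [5], [6], [8]]

In row 1, 9 replaces 10 (the leftmost entry greater than 9); 10 is bumped to row 2. 10 is appended to row 2. The new tableau is [[1, 2, 9], [4, 10], [5], [6], [8]].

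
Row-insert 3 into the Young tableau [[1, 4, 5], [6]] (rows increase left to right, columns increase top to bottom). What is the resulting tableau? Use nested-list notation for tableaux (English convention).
In row 1, 3 replaces 4 (the leftmost entry greater than 3); 4 is bumped to row 2. In row 2, 4 replaces 6 (the leftmost entry greater than 4); 6 is bumped to row 3. 6 starts a new row 3. The new tableau is [[1, 3, 5], [4], [6]].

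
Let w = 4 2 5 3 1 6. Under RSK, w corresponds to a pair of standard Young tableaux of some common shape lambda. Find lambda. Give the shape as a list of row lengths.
Row-insert each entry into an empty tableau.

After inserting 4: P = [[4]].
After inserting 2: P = [[2], [4]].
After inserting 5: P = [[2, 5], [4]].
After inserting 3: P = [[2, 3], [4, 5]].
After inserting 1: P = [[1, 3], [2, 5], [4]].
After inserting 6: P = [[1, 3, 6], [2, 5], [4]].

The final insertion tableau P = [[1, 3, 6], [2, 5], [4]] has shape [3, 2, 1].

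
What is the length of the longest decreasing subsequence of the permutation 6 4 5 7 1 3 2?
4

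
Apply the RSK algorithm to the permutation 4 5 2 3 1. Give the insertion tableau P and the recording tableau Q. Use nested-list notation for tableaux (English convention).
P = [[1, 3], [2, 5], [4]], Q = [[1, 2], [3, 4], [5]]

Insert each entry of the permutation into P by Schensted row insertion, recording in Q the position of each new cell.

Insert 4: appended to row 1. P = [[4]].
Insert 5: appended to row 1. P = [[4, 5]].
Insert 2: 2 bumps 4 from row 1; 4 starts row 2. P = [[2, 5], [4]].
Insert 3: 3 bumps 5 from row 1; 5 appends to row 2. P = [[2, 3], [4, 5]].
Insert 1: 1 bumps 2 from row 1; 2 bumps 4 from row 2; 4 starts row 3. P = [[1, 3], [2, 5], [4]].

So P = [[1, 3], [2, 5], [4]], Q = [[1, 2], [3, 4], [5]].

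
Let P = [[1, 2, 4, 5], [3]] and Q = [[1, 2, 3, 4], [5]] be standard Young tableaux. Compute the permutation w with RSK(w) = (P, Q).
Reverse the RSK construction: for i from n down to 1, find the cell of Q containing i, remove the entry at that cell from P, and reverse-bump it up through P; the value ejected from row 1 is w(i).

Step i=5: Q has 5 at row 2, column 1; remove 3 from row 2 of P and reverse-bump: 3 enters row 1 and ejects 2. So w(5) = 2. P is now [[1, 3, 4, 5]].
Step i=4: Q has 4 at row 1, column 4; remove that cell from P, ejecting 5. So w(4) = 5. P is now [[1, 3, 4]].
Step i=3: Q has 3 at row 1, column 3; remove that cell from P, ejecting 4. So w(3) = 4. P is now [[1, 3]].
Step i=2: Q has 2 at row 1, column 2; remove that cell from P, ejecting 3. So w(2) = 3. P is now [[1]].
Step i=1: Q has 1 at row 1, column 1; remove that cell from P, ejecting 1. So w(1) = 1. P is now [].

So w = 1 3 4 5 2.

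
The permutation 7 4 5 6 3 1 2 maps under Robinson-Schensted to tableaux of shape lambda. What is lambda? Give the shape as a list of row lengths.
Row-insert each entry into an empty tableau.

After inserting 7: P = [[7]].
After inserting 4: P = [[4], [7]].
After inserting 5: P = [[4, 5], [7]].
After inserting 6: P = [[4, 5, 6], [7]].
After inserting 3: P = [[3, 5, 6], [4], [7]].
After inserting 1: P = [[1, 5, 6], [3], [4], [7]].
After inserting 2: P = [[1, 2, 6], [3, 5], [4], [7]].

The final insertion tableau P = [[1, 2, 6], [3, 5], [4], [7]] has shape [3, 2, 1, 1].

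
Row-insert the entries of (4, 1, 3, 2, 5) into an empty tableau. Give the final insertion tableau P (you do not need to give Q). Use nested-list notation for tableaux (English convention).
Insert 4: appended to row 1. P = [[4]].
Insert 1: 1 bumps 4 from row 1; 4 starts row 2. P = [[1], [4]].
Insert 3: appended to row 1. P = [[1, 3], [4]].
Insert 2: 2 bumps 3 from row 1; 3 bumps 4 from row 2; 4 starts row 3. P = [[1, 2], [3], [4]].
Insert 5: appended to row 1. P = [[1, 2, 5], [3], [4]].

So P = [[1, 2, 5], [3], [4]].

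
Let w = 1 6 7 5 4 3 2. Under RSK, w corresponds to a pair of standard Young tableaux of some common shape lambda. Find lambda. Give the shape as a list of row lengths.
Row-insert each entry into an empty tableau.

After inserting 1: P = [[1]].
After inserting 6: P = [[1, 6]].
After inserting 7: P = [[1, 6, 7]].
After inserting 5: P = [[1, 5, 7], [6]].
After inserting 4: P = [[1, 4, 7], [5], [6]].
After inserting 3: P = [[1, 3, 7], [4], [5], [6]].
After inserting 2: P = [[1, 2, 7], [3], [4], [5], [6]].

The final insertion tableau P = [[1, 2, 7], [3], [4], [5], [6]] has shape [3, 1, 1, 1, 1].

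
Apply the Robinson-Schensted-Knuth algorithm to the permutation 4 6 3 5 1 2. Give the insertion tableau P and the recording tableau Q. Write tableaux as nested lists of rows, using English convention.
Insert each entry of the permutation into P by Schensted row insertion, recording in Q the position of each new cell.

After inserting 4: P = [[4]].
After inserting 6: P = [[4, 6]].
After inserting 3: P = [[3, 6], [4]].
After inserting 5: P = [[3, 5], [4, 6]].
After inserting 1: P = [[1, 5], [3, 6], [4]].
After inserting 2: P = [[1, 2], [3, 5], [4, 6]].

So P = [[1, 2], [3, 5], [4, 6]], Q = [[1, 2], [3, 4], [5, 6]].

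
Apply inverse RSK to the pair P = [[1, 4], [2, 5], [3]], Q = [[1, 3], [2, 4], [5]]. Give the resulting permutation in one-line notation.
Reverse the RSK construction: for i from n down to 1, find the cell of Q containing i, remove the entry at that cell from P, and reverse-bump it up through P; the value ejected from row 1 is w(i).

Step i=5: Q has 5 at row 3, column 1; remove 3 from row 3 of P and reverse-bump: 3 enters row 2 and ejects 2; 2 enters row 1 and ejects 1. So w(5) = 1. P is now [[2, 4], [3, 5]].
Step i=4: Q has 4 at row 2, column 2; remove 5 from row 2 of P and reverse-bump: 5 enters row 1 and ejects 4. So w(4) = 4. P is now [[2, 5], [3]].
Step i=3: Q has 3 at row 1, column 2; remove that cell from P, ejecting 5. So w(3) = 5. P is now [[2], [3]].
Step i=2: Q has 2 at row 2, column 1; remove 3 from row 2 of P and reverse-bump: 3 enters row 1 and ejects 2. So w(2) = 2. P is now [[3]].
Step i=1: Q has 1 at row 1, column 1; remove that cell from P, ejecting 3. So w(1) = 3. P is now [].

So w = 3 2 5 4 1.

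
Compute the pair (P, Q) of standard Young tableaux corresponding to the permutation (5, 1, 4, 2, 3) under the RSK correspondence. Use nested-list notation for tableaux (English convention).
P = [[1, 2, 3], [4], [5]], Q = [[1, 3, 5], [2], [4]]

Insert each entry of the permutation into P by Schensted row insertion, recording in Q the position of each new cell.

Insert 5: appended to row 1. P = [[5]].
Insert 1: 1 bumps 5 from row 1; 5 starts row 2. P = [[1], [5]].
Insert 4: appended to row 1. P = [[1, 4], [5]].
Insert 2: 2 bumps 4 from row 1; 4 bumps 5 from row 2; 5 starts row 3. P = [[1, 2], [4], [5]].
Insert 3: appended to row 1. P = [[1, 2, 3], [4], [5]].

So P = [[1, 2, 3], [4], [5]], Q = [[1, 3, 5], [2], [4]].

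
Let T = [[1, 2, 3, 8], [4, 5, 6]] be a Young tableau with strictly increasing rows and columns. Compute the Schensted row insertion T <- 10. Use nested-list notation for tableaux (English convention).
[[1, 2, 3, 8, 10], [4, 5, 6]]

10 is larger than every entry of row 1, so it is appended to row 1. The new tableau is [[1, 2, 3, 8, 10], [4, 5, 6]].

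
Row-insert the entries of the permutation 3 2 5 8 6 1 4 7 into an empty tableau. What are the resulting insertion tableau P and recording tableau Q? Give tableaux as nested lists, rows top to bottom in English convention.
Insert each entry of the permutation into P by Schensted row insertion, recording in Q the position of each new cell.

Insert 3: appended to row 1. P = [[3]].
Insert 2: 2 bumps 3 from row 1; 3 starts row 2. P = [[2], [3]].
Insert 5: appended to row 1. P = [[2, 5], [3]].
Insert 8: appended to row 1. P = [[2, 5, 8], [3]].
Insert 6: 6 bumps 8 from row 1; 8 appends to row 2. P = [[2, 5, 6], [3, 8]].
Insert 1: 1 bumps 2 from row 1; 2 bumps 3 from row 2; 3 starts row 3. P = [[1, 5, 6], [2, 8], [3]].
Insert 4: 4 bumps 5 from row 1; 5 bumps 8 from row 2; 8 appends to row 3. P = [[1, 4, 6], [2, 5], [3, 8]].
Insert 7: appended to row 1. P = [[1, 4, 6, 7], [2, 5], [3, 8]].

So P = [[1, 4, 6, 7], [2, 5], [3, 8]], Q = [[1, 3, 4, 8], [2, 5], [6, 7]].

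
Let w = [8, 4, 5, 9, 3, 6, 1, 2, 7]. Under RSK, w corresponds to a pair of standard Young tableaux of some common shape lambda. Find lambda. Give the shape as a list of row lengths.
[4, 2, 2, 1]

RSK row insertion gives P = [[1, 2, 6, 7], [3, 5], [4, 9], [8]], which has shape [4, 2, 2, 1].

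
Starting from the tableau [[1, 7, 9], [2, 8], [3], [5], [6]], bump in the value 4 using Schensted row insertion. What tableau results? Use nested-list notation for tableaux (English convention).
In row 1, 4 replaces 7 (the leftmost entry greater than 4); 7 is bumped to row 2. In row 2, 7 replaces 8 (the leftmost entry greater than 7); 8 is bumped to row 3. 8 is appended to row 3. The new tableau is [[1, 4, 9], [2, 7], [3, 8], [5], [6]].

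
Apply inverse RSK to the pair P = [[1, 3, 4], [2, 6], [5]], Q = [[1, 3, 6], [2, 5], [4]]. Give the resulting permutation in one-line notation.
Reverse the RSK construction: for i from n down to 1, find the cell of Q containing i, remove the entry at that cell from P, and reverse-bump it up through P; the value ejected from row 1 is w(i).

Step i=6: Q has 6 at row 1, column 3; remove that cell from P, ejecting 4. So w(6) = 4. P is now [[1, 3], [2, 6], [5]].
Step i=5: Q has 5 at row 2, column 2; remove 6 from row 2 of P and reverse-bump: 6 enters row 1 and ejects 3. So w(5) = 3. P is now [[1, 6], [2], [5]].
Step i=4: Q has 4 at row 3, column 1; remove 5 from row 3 of P and reverse-bump: 5 enters row 2 and ejects 2; 2 enters row 1 and ejects 1. So w(4) = 1. P is now [[2, 6], [5]].
Step i=3: Q has 3 at row 1, column 2; remove that cell from P, ejecting 6. So w(3) = 6. P is now [[2], [5]].
Step i=2: Q has 2 at row 2, column 1; remove 5 from row 2 of P and reverse-bump: 5 enters row 1 and ejects 2. So w(2) = 2. P is now [[5]].
Step i=1: Q has 1 at row 1, column 1; remove that cell from P, ejecting 5. So w(1) = 5. P is now [].

So w = 5 2 6 1 3 4.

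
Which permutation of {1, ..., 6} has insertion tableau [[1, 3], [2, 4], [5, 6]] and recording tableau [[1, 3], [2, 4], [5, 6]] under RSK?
5 2 6 4 1 3

Reverse the RSK construction: for i from n down to 1, find the cell of Q containing i, remove the entry at that cell from P, and reverse-bump it up through P; the value ejected from row 1 is w(i).

Step i=6: Q has 6 at row 3, column 2; remove 6 from row 3 of P and reverse-bump: 6 enters row 2 and ejects 4; 4 enters row 1 and ejects 3. So w(6) = 3. P is now [[1, 4], [2, 6], [5]].
Step i=5: Q has 5 at row 3, column 1; remove 5 from row 3 of P and reverse-bump: 5 enters row 2 and ejects 2; 2 enters row 1 and ejects 1. So w(5) = 1. P is now [[2, 4], [5, 6]].
Step i=4: Q has 4 at row 2, column 2; remove 6 from row 2 of P and reverse-bump: 6 enters row 1 and ejects 4. So w(4) = 4. P is now [[2, 6], [5]].
Step i=3: Q has 3 at row 1, column 2; remove that cell from P, ejecting 6. So w(3) = 6. P is now [[2], [5]].
Step i=2: Q has 2 at row 2, column 1; remove 5 from row 2 of P and reverse-bump: 5 enters row 1 and ejects 2. So w(2) = 2. P is now [[5]].
Step i=1: Q has 1 at row 1, column 1; remove that cell from P, ejecting 5. So w(1) = 5. P is now [].

So w = 5 2 6 4 1 3.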